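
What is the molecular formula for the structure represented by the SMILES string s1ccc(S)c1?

C4H4S2

Heavy atoms from the SMILES: 4 C, 2 S.
Implicit hydrogens by atom environment:
  3 × C (aromatic): 1 H each → 3
  1 × C (aromatic): no H
  1 × S: 1 H
  1 × S (aromatic): no H
  Total hydrogens = 4.
Molecular formula: C4H4S2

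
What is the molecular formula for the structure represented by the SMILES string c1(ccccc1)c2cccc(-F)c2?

Heavy atoms from the SMILES: 12 C, 1 F.
Implicit hydrogens by atom environment:
  9 × C (aromatic): 1 H each → 9
  3 × C (aromatic): no H
  1 × F: no H
  Total hydrogens = 9.
Molecular formula: C12H9F

C12H9F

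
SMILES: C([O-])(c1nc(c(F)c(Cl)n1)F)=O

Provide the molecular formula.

Heavy atoms from the SMILES: 5 C, 1 Cl, 2 F, 2 N, 2 O.
Implicit hydrogens by atom environment:
  4 × C (aromatic): no H
  2 × F: no H
  2 × N (aromatic): no H
  1 × C: no H
  1 × Cl: no H
  1 × O: no H
  1 × O (charge -1): no H
  Total hydrogens = 0.
Net charge -1.
Molecular formula: C5ClF2N2O2-

C5ClF2N2O2-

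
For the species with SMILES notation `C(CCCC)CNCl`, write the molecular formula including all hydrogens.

Heavy atoms from the SMILES: 6 C, 1 Cl, 1 N.
Implicit hydrogens by atom environment:
  5 × C: 2 H each → 10
  1 × C: 3 H
  1 × Cl: no H
  1 × N: 1 H
  Total hydrogens = 14.
Molecular formula: C6H14ClN

C6H14ClN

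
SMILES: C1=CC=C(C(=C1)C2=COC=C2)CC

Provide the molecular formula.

C12H12O

Heavy atoms from the SMILES: 12 C, 1 O.
Implicit hydrogens by atom environment:
  7 × C (aromatic): 1 H each → 7
  3 × C (aromatic): no H
  1 × C: 3 H
  1 × C: 2 H
  1 × O (aromatic): no H
  Total hydrogens = 12.
Molecular formula: C12H12O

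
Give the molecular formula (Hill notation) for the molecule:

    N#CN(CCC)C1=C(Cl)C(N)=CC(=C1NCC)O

C12H17ClN4O

Heavy atoms from the SMILES: 12 C, 1 Cl, 4 N, 1 O.
Implicit hydrogens by atom environment:
  5 × C (aromatic): no H
  3 × C: 2 H each → 6
  2 × C: 3 H each → 6
  2 × N: no H
  1 × C (aromatic): 1 H
  1 × C: no H
  1 × Cl: no H
  1 × N: 2 H
  1 × N: 1 H
  1 × O: 1 H
  Total hydrogens = 17.
Molecular formula: C12H17ClN4O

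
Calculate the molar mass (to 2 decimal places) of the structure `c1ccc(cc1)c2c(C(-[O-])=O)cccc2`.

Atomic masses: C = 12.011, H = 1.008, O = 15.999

197.21

Molecular formula: C13H9O2-.
M = 13×12.011 + 9×1.008 + 2×15.999 = 197.21 g/mol.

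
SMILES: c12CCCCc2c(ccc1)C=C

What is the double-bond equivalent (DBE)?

Molecular formula from the SMILES: C12H14.
DoU = (2C + 2 + N − H − X)/2 = (2·12 + 2 + 0 − 14 − 0)/2 = 12/2 = 6.
(Structurally: 2 ring(s) + 4 π bond(s) = 6.)

6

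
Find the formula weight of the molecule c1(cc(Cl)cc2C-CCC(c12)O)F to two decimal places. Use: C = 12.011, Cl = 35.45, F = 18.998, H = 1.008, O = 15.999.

200.64

Molecular formula: C10H10ClFO.
M = 10×12.011 + 1×35.45 + 1×18.998 + 10×1.008 + 1×15.999 = 200.64 g/mol.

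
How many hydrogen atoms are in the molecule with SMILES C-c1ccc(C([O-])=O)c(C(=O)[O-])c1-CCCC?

14

Hydrogens are implicit in SMILES; fill each atom to its normal valence:
  4 × C (aromatic): no H
  3 × C: 2 H each → 6
  2 × C: 3 H each → 6
  2 × C (aromatic): 1 H each → 2
  2 × C: no H
  2 × O: no H
  2 × O (charge -1): no H
  Total hydrogens = 14.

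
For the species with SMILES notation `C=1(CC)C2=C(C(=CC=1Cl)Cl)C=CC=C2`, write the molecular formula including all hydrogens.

Heavy atoms from the SMILES: 12 C, 2 Cl.
Implicit hydrogens by atom environment:
  5 × C (aromatic): 1 H each → 5
  5 × C (aromatic): no H
  2 × Cl: no H
  1 × C: 3 H
  1 × C: 2 H
  Total hydrogens = 10.
Molecular formula: C12H10Cl2

C12H10Cl2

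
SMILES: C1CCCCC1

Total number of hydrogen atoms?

12

Hydrogens are implicit in SMILES; fill each atom to its normal valence:
  6 × C: 2 H each → 12
  Total hydrogens = 12.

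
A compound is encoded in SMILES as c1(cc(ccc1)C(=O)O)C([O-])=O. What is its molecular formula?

C8H5O4-

Heavy atoms from the SMILES: 8 C, 4 O.
Implicit hydrogens by atom environment:
  4 × C (aromatic): 1 H each → 4
  2 × C (aromatic): no H
  2 × C: no H
  2 × O: no H
  1 × O: 1 H
  1 × O (charge -1): no H
  Total hydrogens = 5.
Net charge -1.
Molecular formula: C8H5O4-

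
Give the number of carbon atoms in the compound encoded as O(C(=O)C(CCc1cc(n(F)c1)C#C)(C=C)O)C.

13

The symbol for carbon appears 13 times in the SMILES. Lowercase c denotes aromatic carbon and counts toward C.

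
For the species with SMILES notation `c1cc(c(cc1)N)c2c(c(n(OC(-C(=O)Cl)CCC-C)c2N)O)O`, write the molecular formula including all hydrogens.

Heavy atoms from the SMILES: 16 C, 1 Cl, 3 N, 4 O.
Implicit hydrogens by atom environment:
  6 × C (aromatic): no H
  4 × C (aromatic): 1 H each → 4
  3 × C: 2 H each → 6
  2 × N: 2 H each → 4
  2 × O: 1 H each → 2
  2 × O: no H
  1 × C: 3 H
  1 × C: 1 H
  1 × C: no H
  1 × Cl: no H
  1 × N (aromatic): no H
  Total hydrogens = 20.
Molecular formula: C16H20ClN3O4

C16H20ClN3O4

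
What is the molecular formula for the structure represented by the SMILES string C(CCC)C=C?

Heavy atoms from the SMILES: 6 C.
Implicit hydrogens by atom environment:
  4 × C: 2 H each → 8
  1 × C: 3 H
  1 × C: 1 H
  Total hydrogens = 12.
Molecular formula: C6H12

C6H12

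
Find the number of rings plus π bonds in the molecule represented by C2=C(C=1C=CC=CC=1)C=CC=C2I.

8

Molecular formula from the SMILES: C12H9I.
DoU = (2C + 2 + N − H − X)/2 = (2·12 + 2 + 0 − 9 − 1)/2 = 16/2 = 8.
(Structurally: 2 ring(s) + 6 π bond(s) = 8.)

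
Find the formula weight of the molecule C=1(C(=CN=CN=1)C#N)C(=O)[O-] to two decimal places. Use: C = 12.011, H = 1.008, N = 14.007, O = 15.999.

Molecular formula: C6H2N3O2-.
M = 6×12.011 + 2×1.008 + 3×14.007 + 2×15.999 = 148.10 g/mol.

148.10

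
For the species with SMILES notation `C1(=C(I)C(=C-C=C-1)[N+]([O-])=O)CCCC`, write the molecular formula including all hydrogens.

Heavy atoms from the SMILES: 10 C, 1 I, 1 N, 2 O.
Implicit hydrogens by atom environment:
  3 × C: 2 H each → 6
  3 × C (aromatic): 1 H each → 3
  3 × C (aromatic): no H
  1 × C: 3 H
  1 × I: no H
  1 × N (charge +1): no H
  1 × O: no H
  1 × O (charge -1): no H
  Total hydrogens = 12.
Molecular formula: C10H12INO2

C10H12INO2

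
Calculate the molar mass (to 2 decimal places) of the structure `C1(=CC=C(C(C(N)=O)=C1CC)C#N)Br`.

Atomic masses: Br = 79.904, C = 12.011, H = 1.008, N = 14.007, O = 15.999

Molecular formula: C10H9BrN2O.
M = 1×79.904 + 10×12.011 + 9×1.008 + 2×14.007 + 1×15.999 = 253.10 g/mol.

253.10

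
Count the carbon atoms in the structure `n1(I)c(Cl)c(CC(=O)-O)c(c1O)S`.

The symbol for carbon appears 6 times in the SMILES. Lowercase c denotes aromatic carbon and counts toward C.

6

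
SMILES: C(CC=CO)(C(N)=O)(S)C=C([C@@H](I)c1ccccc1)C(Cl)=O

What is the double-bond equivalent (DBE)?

8

Molecular formula from the SMILES: C15H15ClINO3S.
DoU = (2C + 2 + N − H − X)/2 = (2·15 + 2 + 1 − 15 − 2)/2 = 16/2 = 8.
(Structurally: 1 ring(s) + 7 π bond(s) = 8.)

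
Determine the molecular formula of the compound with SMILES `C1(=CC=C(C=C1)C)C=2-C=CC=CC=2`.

C13H12

Heavy atoms from the SMILES: 13 C.
Implicit hydrogens by atom environment:
  9 × C (aromatic): 1 H each → 9
  3 × C (aromatic): no H
  1 × C: 3 H
  Total hydrogens = 12.
Molecular formula: C13H12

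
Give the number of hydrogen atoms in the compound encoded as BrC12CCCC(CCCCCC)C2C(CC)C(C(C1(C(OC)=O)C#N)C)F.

35

Hydrogens are implicit in SMILES; fill each atom to its normal valence:
  9 × C: 2 H each → 18
  5 × C: 1 H each → 5
  4 × C: 3 H each → 12
  4 × C: no H
  2 × O: no H
  1 × Br: no H
  1 × F: no H
  1 × N: no H
  Total hydrogens = 35.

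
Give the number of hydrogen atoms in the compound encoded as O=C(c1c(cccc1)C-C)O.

10

Hydrogens are implicit in SMILES; fill each atom to its normal valence:
  4 × C (aromatic): 1 H each → 4
  2 × C (aromatic): no H
  1 × C: 3 H
  1 × C: 2 H
  1 × C: no H
  1 × O: 1 H
  1 × O: no H
  Total hydrogens = 10.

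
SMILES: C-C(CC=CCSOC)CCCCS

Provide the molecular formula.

C11H22OS2

Heavy atoms from the SMILES: 11 C, 1 O, 2 S.
Implicit hydrogens by atom environment:
  6 × C: 2 H each → 12
  3 × C: 1 H each → 3
  2 × C: 3 H each → 6
  1 × O: no H
  1 × S: 1 H
  1 × S: no H
  Total hydrogens = 22.
Molecular formula: C11H22OS2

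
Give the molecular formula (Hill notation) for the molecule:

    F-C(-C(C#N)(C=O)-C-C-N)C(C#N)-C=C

C10H12FN3O

Heavy atoms from the SMILES: 10 C, 1 F, 3 N, 1 O.
Implicit hydrogens by atom environment:
  4 × C: 1 H each → 4
  3 × C: 2 H each → 6
  3 × C: no H
  2 × N: no H
  1 × F: no H
  1 × N: 2 H
  1 × O: no H
  Total hydrogens = 12.
Molecular formula: C10H12FN3O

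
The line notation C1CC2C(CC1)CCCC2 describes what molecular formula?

Heavy atoms from the SMILES: 10 C.
Implicit hydrogens by atom environment:
  8 × C: 2 H each → 16
  2 × C: 1 H each → 2
  Total hydrogens = 18.
Molecular formula: C10H18

C10H18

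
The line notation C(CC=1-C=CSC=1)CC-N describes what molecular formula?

C8H13NS

Heavy atoms from the SMILES: 8 C, 1 N, 1 S.
Implicit hydrogens by atom environment:
  4 × C: 2 H each → 8
  3 × C (aromatic): 1 H each → 3
  1 × C (aromatic): no H
  1 × N: 2 H
  1 × S (aromatic): no H
  Total hydrogens = 13.
Molecular formula: C8H13NS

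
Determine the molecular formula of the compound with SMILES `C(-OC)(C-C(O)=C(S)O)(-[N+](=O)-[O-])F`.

Heavy atoms from the SMILES: 5 C, 1 F, 1 N, 5 O, 1 S.
Implicit hydrogens by atom environment:
  3 × C: no H
  2 × O: 1 H each → 2
  2 × O: no H
  1 × C: 3 H
  1 × C: 2 H
  1 × F: no H
  1 × N (charge +1): no H
  1 × O (charge -1): no H
  1 × S: 1 H
  Total hydrogens = 8.
Molecular formula: C5H8FNO5S

C5H8FNO5S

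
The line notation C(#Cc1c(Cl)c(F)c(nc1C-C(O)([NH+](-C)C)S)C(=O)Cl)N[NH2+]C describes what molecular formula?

[C13H17Cl2FN4O2S]2+

Heavy atoms from the SMILES: 13 C, 2 Cl, 1 F, 4 N, 2 O, 1 S.
Implicit hydrogens by atom environment:
  5 × C (aromatic): no H
  4 × C: no H
  3 × C: 3 H each → 9
  2 × Cl: no H
  1 × C: 2 H
  1 × F: no H
  1 × N (charge +1): 2 H
  1 × N (charge +1): 1 H
  1 × N: 1 H
  1 × N (aromatic): no H
  1 × O: 1 H
  1 × O: no H
  1 × S: 1 H
  Total hydrogens = 17.
Net charge +2.
Molecular formula: [C13H17Cl2FN4O2S]2+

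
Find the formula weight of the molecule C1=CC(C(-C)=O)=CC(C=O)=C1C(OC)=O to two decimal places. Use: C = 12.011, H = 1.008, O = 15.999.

206.20

Molecular formula: C11H10O4.
M = 11×12.011 + 10×1.008 + 4×15.999 = 206.20 g/mol.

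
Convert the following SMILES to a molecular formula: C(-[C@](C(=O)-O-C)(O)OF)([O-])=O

Heavy atoms from the SMILES: 4 C, 1 F, 6 O.
Implicit hydrogens by atom environment:
  4 × O: no H
  3 × C: no H
  1 × C: 3 H
  1 × F: no H
  1 × O: 1 H
  1 × O (charge -1): no H
  Total hydrogens = 4.
Net charge -1.
Molecular formula: C4H4FO6-

C4H4FO6-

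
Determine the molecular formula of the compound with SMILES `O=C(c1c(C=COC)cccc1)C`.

Heavy atoms from the SMILES: 11 C, 2 O.
Implicit hydrogens by atom environment:
  4 × C (aromatic): 1 H each → 4
  2 × C: 3 H each → 6
  2 × C: 1 H each → 2
  2 × C (aromatic): no H
  2 × O: no H
  1 × C: no H
  Total hydrogens = 12.
Molecular formula: C11H12O2

C11H12O2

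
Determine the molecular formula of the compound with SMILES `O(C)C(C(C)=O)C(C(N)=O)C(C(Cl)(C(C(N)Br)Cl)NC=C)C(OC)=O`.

C14H22BrCl2N3O5

Heavy atoms from the SMILES: 1 Br, 14 C, 2 Cl, 3 N, 5 O.
Implicit hydrogens by atom environment:
  6 × C: 1 H each → 6
  5 × O: no H
  4 × C: no H
  3 × C: 3 H each → 9
  2 × Cl: no H
  2 × N: 2 H each → 4
  1 × Br: no H
  1 × C: 2 H
  1 × N: 1 H
  Total hydrogens = 22.
Molecular formula: C14H22BrCl2N3O5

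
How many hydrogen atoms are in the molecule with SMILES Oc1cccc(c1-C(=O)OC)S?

8

Hydrogens are implicit in SMILES; fill each atom to its normal valence:
  3 × C (aromatic): 1 H each → 3
  3 × C (aromatic): no H
  2 × O: no H
  1 × C: 3 H
  1 × C: no H
  1 × O: 1 H
  1 × S: 1 H
  Total hydrogens = 8.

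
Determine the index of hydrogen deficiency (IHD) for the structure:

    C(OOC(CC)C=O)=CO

2

Molecular formula from the SMILES: C6H10O4.
DoU = (2C + 2 + N − H − X)/2 = (2·6 + 2 + 0 − 10 − 0)/2 = 4/2 = 2.
(Structurally: 0 ring(s) + 2 π bond(s) = 2.)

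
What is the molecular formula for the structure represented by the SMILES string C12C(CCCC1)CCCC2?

Heavy atoms from the SMILES: 10 C.
Implicit hydrogens by atom environment:
  8 × C: 2 H each → 16
  2 × C: 1 H each → 2
  Total hydrogens = 18.
Molecular formula: C10H18

C10H18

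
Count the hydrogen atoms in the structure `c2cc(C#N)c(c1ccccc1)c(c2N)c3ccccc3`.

Hydrogens are implicit in SMILES; fill each atom to its normal valence:
  12 × C (aromatic): 1 H each → 12
  6 × C (aromatic): no H
  1 × C: no H
  1 × N: 2 H
  1 × N: no H
  Total hydrogens = 14.

14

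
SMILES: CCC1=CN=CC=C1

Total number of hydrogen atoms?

Hydrogens are implicit in SMILES; fill each atom to its normal valence:
  4 × C (aromatic): 1 H each → 4
  1 × C: 3 H
  1 × C: 2 H
  1 × C (aromatic): no H
  1 × N (aromatic): no H
  Total hydrogens = 9.

9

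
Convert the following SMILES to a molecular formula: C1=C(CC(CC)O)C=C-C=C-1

Heavy atoms from the SMILES: 10 C, 1 O.
Implicit hydrogens by atom environment:
  5 × C (aromatic): 1 H each → 5
  2 × C: 2 H each → 4
  1 × C: 3 H
  1 × C: 1 H
  1 × C (aromatic): no H
  1 × O: 1 H
  Total hydrogens = 14.
Molecular formula: C10H14O

C10H14O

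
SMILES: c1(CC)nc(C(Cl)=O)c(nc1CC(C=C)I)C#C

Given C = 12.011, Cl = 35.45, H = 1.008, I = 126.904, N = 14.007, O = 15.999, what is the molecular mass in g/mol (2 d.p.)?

374.61

Molecular formula: C13H12ClIN2O.
M = 13×12.011 + 1×35.45 + 12×1.008 + 1×126.904 + 2×14.007 + 1×15.999 = 374.61 g/mol.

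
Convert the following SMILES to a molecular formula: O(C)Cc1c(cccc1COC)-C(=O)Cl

C11H13ClO3

Heavy atoms from the SMILES: 11 C, 1 Cl, 3 O.
Implicit hydrogens by atom environment:
  3 × C (aromatic): 1 H each → 3
  3 × C (aromatic): no H
  3 × O: no H
  2 × C: 3 H each → 6
  2 × C: 2 H each → 4
  1 × C: no H
  1 × Cl: no H
  Total hydrogens = 13.
Molecular formula: C11H13ClO3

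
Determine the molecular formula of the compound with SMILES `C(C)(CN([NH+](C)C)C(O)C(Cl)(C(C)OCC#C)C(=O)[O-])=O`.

C13H21ClN2O5

Heavy atoms from the SMILES: 13 C, 1 Cl, 2 N, 5 O.
Implicit hydrogens by atom environment:
  4 × C: 3 H each → 12
  4 × C: no H
  3 × C: 1 H each → 3
  3 × O: no H
  2 × C: 2 H each → 4
  1 × Cl: no H
  1 × N (charge +1): 1 H
  1 × N: no H
  1 × O: 1 H
  1 × O (charge -1): no H
  Total hydrogens = 21.
Molecular formula: C13H21ClN2O5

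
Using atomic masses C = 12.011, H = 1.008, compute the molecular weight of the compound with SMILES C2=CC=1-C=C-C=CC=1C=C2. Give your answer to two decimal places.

Molecular formula: C10H8.
M = 10×12.011 + 8×1.008 = 128.17 g/mol.

128.17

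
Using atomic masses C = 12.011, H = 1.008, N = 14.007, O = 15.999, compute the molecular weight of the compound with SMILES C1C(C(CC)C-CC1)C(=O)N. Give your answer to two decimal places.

Molecular formula: C9H17NO.
M = 9×12.011 + 17×1.008 + 1×14.007 + 1×15.999 = 155.24 g/mol.

155.24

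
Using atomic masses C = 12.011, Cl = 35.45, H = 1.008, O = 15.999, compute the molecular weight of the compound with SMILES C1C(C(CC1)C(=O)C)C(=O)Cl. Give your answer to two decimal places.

174.62

Molecular formula: C8H11ClO2.
M = 8×12.011 + 1×35.45 + 11×1.008 + 2×15.999 = 174.62 g/mol.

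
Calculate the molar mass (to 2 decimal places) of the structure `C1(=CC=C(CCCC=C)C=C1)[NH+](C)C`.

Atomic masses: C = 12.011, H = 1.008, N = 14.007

190.31

Molecular formula: C13H20N+.
M = 13×12.011 + 20×1.008 + 1×14.007 = 190.31 g/mol.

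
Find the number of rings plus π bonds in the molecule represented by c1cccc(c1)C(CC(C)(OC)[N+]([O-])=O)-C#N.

Molecular formula from the SMILES: C12H14N2O3.
DoU = (2C + 2 + N − H − X)/2 = (2·12 + 2 + 2 − 14 − 0)/2 = 14/2 = 7.
(Structurally: 1 ring(s) + 6 π bond(s) = 7.)

7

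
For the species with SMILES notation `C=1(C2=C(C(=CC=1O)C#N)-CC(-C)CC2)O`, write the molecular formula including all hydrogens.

Heavy atoms from the SMILES: 12 C, 1 N, 2 O.
Implicit hydrogens by atom environment:
  5 × C (aromatic): no H
  3 × C: 2 H each → 6
  2 × O: 1 H each → 2
  1 × C: 3 H
  1 × C (aromatic): 1 H
  1 × C: 1 H
  1 × C: no H
  1 × N: no H
  Total hydrogens = 13.
Molecular formula: C12H13NO2

C12H13NO2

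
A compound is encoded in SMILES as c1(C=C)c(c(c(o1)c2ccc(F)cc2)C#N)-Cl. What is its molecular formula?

Heavy atoms from the SMILES: 13 C, 1 Cl, 1 F, 1 N, 1 O.
Implicit hydrogens by atom environment:
  6 × C (aromatic): no H
  4 × C (aromatic): 1 H each → 4
  1 × C: 2 H
  1 × C: 1 H
  1 × C: no H
  1 × Cl: no H
  1 × F: no H
  1 × N: no H
  1 × O (aromatic): no H
  Total hydrogens = 7.
Molecular formula: C13H7ClFNO

C13H7ClFNO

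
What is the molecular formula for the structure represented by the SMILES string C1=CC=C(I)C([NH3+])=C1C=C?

C8H9IN+

Heavy atoms from the SMILES: 8 C, 1 I, 1 N.
Implicit hydrogens by atom environment:
  3 × C (aromatic): 1 H each → 3
  3 × C (aromatic): no H
  1 × C: 2 H
  1 × C: 1 H
  1 × I: no H
  1 × N (charge +1): 3 H
  Total hydrogens = 9.
Net charge +1.
Molecular formula: C8H9IN+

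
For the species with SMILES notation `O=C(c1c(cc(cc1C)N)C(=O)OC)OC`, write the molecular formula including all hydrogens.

Heavy atoms from the SMILES: 11 C, 1 N, 4 O.
Implicit hydrogens by atom environment:
  4 × C (aromatic): no H
  4 × O: no H
  3 × C: 3 H each → 9
  2 × C (aromatic): 1 H each → 2
  2 × C: no H
  1 × N: 2 H
  Total hydrogens = 13.
Molecular formula: C11H13NO4

C11H13NO4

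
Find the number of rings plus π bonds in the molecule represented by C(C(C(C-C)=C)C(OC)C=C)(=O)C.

Molecular formula from the SMILES: C11H18O2.
DoU = (2C + 2 + N − H − X)/2 = (2·11 + 2 + 0 − 18 − 0)/2 = 6/2 = 3.
(Structurally: 0 ring(s) + 3 π bond(s) = 3.)

3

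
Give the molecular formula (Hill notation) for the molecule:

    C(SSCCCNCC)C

C7H17NS2

Heavy atoms from the SMILES: 7 C, 1 N, 2 S.
Implicit hydrogens by atom environment:
  5 × C: 2 H each → 10
  2 × C: 3 H each → 6
  2 × S: no H
  1 × N: 1 H
  Total hydrogens = 17.
Molecular formula: C7H17NS2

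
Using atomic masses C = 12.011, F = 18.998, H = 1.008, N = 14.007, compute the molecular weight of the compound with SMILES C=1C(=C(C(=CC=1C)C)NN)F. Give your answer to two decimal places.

Molecular formula: C8H11FN2.
M = 8×12.011 + 1×18.998 + 11×1.008 + 2×14.007 = 154.19 g/mol.

154.19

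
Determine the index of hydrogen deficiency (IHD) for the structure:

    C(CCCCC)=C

1

Molecular formula from the SMILES: C7H14.
DoU = (2C + 2 + N − H − X)/2 = (2·7 + 2 + 0 − 14 − 0)/2 = 2/2 = 1.
(Structurally: 0 ring(s) + 1 π bond(s) = 1.)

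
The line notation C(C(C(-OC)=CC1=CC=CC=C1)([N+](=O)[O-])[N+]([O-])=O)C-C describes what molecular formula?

C13H16N2O5

Heavy atoms from the SMILES: 13 C, 2 N, 5 O.
Implicit hydrogens by atom environment:
  5 × C (aromatic): 1 H each → 5
  3 × O: no H
  2 × C: 3 H each → 6
  2 × C: 2 H each → 4
  2 × C: no H
  2 × N (charge +1): no H
  2 × O (charge -1): no H
  1 × C: 1 H
  1 × C (aromatic): no H
  Total hydrogens = 16.
Molecular formula: C13H16N2O5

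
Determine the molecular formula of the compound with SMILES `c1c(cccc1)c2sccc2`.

C10H8S

Heavy atoms from the SMILES: 10 C, 1 S.
Implicit hydrogens by atom environment:
  8 × C (aromatic): 1 H each → 8
  2 × C (aromatic): no H
  1 × S (aromatic): no H
  Total hydrogens = 8.
Molecular formula: C10H8S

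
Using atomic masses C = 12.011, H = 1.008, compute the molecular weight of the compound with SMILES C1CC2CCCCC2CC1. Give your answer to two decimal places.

138.25

Molecular formula: C10H18.
M = 10×12.011 + 18×1.008 = 138.25 g/mol.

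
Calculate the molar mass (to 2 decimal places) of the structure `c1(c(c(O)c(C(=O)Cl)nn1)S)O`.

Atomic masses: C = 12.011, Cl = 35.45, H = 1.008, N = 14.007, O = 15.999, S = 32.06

Molecular formula: C5H3ClN2O3S.
M = 5×12.011 + 1×35.45 + 3×1.008 + 2×14.007 + 3×15.999 + 1×32.06 = 206.60 g/mol.

206.60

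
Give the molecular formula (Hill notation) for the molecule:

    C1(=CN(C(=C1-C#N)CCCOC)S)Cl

Heavy atoms from the SMILES: 9 C, 1 Cl, 2 N, 1 O, 1 S.
Implicit hydrogens by atom environment:
  3 × C: 2 H each → 6
  3 × C (aromatic): no H
  1 × C: 3 H
  1 × C (aromatic): 1 H
  1 × C: no H
  1 × Cl: no H
  1 × N (aromatic): no H
  1 × N: no H
  1 × O: no H
  1 × S: 1 H
  Total hydrogens = 11.
Molecular formula: C9H11ClN2OS

C9H11ClN2OS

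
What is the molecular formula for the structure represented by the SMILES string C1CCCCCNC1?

Heavy atoms from the SMILES: 7 C, 1 N.
Implicit hydrogens by atom environment:
  7 × C: 2 H each → 14
  1 × N: 1 H
  Total hydrogens = 15.
Molecular formula: C7H15N

C7H15N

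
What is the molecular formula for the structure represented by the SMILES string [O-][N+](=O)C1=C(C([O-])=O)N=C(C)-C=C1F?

C7H4FN2O4-

Heavy atoms from the SMILES: 7 C, 1 F, 2 N, 4 O.
Implicit hydrogens by atom environment:
  4 × C (aromatic): no H
  2 × O: no H
  2 × O (charge -1): no H
  1 × C: 3 H
  1 × C (aromatic): 1 H
  1 × C: no H
  1 × F: no H
  1 × N (aromatic): no H
  1 × N (charge +1): no H
  Total hydrogens = 4.
Net charge -1.
Molecular formula: C7H4FN2O4-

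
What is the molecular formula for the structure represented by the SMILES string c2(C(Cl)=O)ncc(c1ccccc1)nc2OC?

Heavy atoms from the SMILES: 12 C, 1 Cl, 2 N, 2 O.
Implicit hydrogens by atom environment:
  6 × C (aromatic): 1 H each → 6
  4 × C (aromatic): no H
  2 × N (aromatic): no H
  2 × O: no H
  1 × C: 3 H
  1 × C: no H
  1 × Cl: no H
  Total hydrogens = 9.
Molecular formula: C12H9ClN2O2

C12H9ClN2O2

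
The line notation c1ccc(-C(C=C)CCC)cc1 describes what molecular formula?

Heavy atoms from the SMILES: 12 C.
Implicit hydrogens by atom environment:
  5 × C (aromatic): 1 H each → 5
  3 × C: 2 H each → 6
  2 × C: 1 H each → 2
  1 × C: 3 H
  1 × C (aromatic): no H
  Total hydrogens = 16.
Molecular formula: C12H16

C12H16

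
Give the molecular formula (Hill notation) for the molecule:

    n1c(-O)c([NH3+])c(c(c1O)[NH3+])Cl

[C5H8ClN3O2]2+

Heavy atoms from the SMILES: 5 C, 1 Cl, 3 N, 2 O.
Implicit hydrogens by atom environment:
  5 × C (aromatic): no H
  2 × N (charge +1): 3 H each → 6
  2 × O: 1 H each → 2
  1 × Cl: no H
  1 × N (aromatic): no H
  Total hydrogens = 8.
Net charge +2.
Molecular formula: [C5H8ClN3O2]2+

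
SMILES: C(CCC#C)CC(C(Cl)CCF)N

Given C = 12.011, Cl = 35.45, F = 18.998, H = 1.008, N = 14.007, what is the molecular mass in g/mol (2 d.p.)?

205.70

Molecular formula: C10H17ClFN.
M = 10×12.011 + 1×35.45 + 1×18.998 + 17×1.008 + 1×14.007 = 205.70 g/mol.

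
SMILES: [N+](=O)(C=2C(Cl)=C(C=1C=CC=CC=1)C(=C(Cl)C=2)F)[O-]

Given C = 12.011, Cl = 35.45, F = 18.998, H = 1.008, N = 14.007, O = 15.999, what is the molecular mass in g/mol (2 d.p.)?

Molecular formula: C12H6Cl2FNO2.
M = 12×12.011 + 2×35.45 + 1×18.998 + 6×1.008 + 1×14.007 + 2×15.999 = 286.08 g/mol.

286.08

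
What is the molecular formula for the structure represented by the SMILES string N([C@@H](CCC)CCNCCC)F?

Heavy atoms from the SMILES: 9 C, 1 F, 2 N.
Implicit hydrogens by atom environment:
  6 × C: 2 H each → 12
  2 × C: 3 H each → 6
  2 × N: 1 H each → 2
  1 × C: 1 H
  1 × F: no H
  Total hydrogens = 21.
Molecular formula: C9H21FN2

C9H21FN2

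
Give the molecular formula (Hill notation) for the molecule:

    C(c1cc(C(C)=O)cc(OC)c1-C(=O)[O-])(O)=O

C11H9O6-

Heavy atoms from the SMILES: 11 C, 6 O.
Implicit hydrogens by atom environment:
  4 × C (aromatic): no H
  4 × O: no H
  3 × C: no H
  2 × C: 3 H each → 6
  2 × C (aromatic): 1 H each → 2
  1 × O: 1 H
  1 × O (charge -1): no H
  Total hydrogens = 9.
Net charge -1.
Molecular formula: C11H9O6-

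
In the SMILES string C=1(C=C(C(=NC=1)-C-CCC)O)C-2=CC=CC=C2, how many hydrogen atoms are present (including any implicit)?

Hydrogens are implicit in SMILES; fill each atom to its normal valence:
  7 × C (aromatic): 1 H each → 7
  4 × C (aromatic): no H
  3 × C: 2 H each → 6
  1 × C: 3 H
  1 × N (aromatic): no H
  1 × O: 1 H
  Total hydrogens = 17.

17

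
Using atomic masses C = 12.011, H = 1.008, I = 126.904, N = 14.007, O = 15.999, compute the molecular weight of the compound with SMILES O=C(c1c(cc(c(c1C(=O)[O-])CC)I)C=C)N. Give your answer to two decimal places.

344.13

Molecular formula: C12H11INO3-.
M = 12×12.011 + 11×1.008 + 1×126.904 + 1×14.007 + 3×15.999 = 344.13 g/mol.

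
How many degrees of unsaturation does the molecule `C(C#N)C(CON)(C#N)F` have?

4

Molecular formula from the SMILES: C5H6FN3O.
DoU = (2C + 2 + N − H − X)/2 = (2·5 + 2 + 3 − 6 − 1)/2 = 8/2 = 4.
(Structurally: 0 ring(s) + 4 π bond(s) = 4.)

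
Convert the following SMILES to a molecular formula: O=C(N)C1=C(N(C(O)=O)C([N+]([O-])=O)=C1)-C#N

C7H4N4O5

Heavy atoms from the SMILES: 7 C, 4 N, 5 O.
Implicit hydrogens by atom environment:
  3 × C (aromatic): no H
  3 × C: no H
  3 × O: no H
  1 × C (aromatic): 1 H
  1 × N: 2 H
  1 × N (aromatic): no H
  1 × N (charge +1): no H
  1 × N: no H
  1 × O: 1 H
  1 × O (charge -1): no H
  Total hydrogens = 4.
Molecular formula: C7H4N4O5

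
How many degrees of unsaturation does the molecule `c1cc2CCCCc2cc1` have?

Molecular formula from the SMILES: C10H12.
DoU = (2C + 2 + N − H − X)/2 = (2·10 + 2 + 0 − 12 − 0)/2 = 10/2 = 5.
(Structurally: 2 ring(s) + 3 π bond(s) = 5.)

5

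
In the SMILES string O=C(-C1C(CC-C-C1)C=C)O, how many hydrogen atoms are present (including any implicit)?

14

Hydrogens are implicit in SMILES; fill each atom to its normal valence:
  5 × C: 2 H each → 10
  3 × C: 1 H each → 3
  1 × C: no H
  1 × O: 1 H
  1 × O: no H
  Total hydrogens = 14.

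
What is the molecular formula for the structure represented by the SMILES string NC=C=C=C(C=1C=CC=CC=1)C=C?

C12H11N

Heavy atoms from the SMILES: 12 C, 1 N.
Implicit hydrogens by atom environment:
  5 × C (aromatic): 1 H each → 5
  3 × C: no H
  2 × C: 1 H each → 2
  1 × C: 2 H
  1 × C (aromatic): no H
  1 × N: 2 H
  Total hydrogens = 11.
Molecular formula: C12H11N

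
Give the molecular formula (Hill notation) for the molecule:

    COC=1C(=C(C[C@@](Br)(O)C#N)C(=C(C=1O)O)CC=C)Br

Heavy atoms from the SMILES: 2 Br, 13 C, 1 N, 4 O.
Implicit hydrogens by atom environment:
  6 × C (aromatic): no H
  3 × C: 2 H each → 6
  3 × O: 1 H each → 3
  2 × Br: no H
  2 × C: no H
  1 × C: 3 H
  1 × C: 1 H
  1 × N: no H
  1 × O: no H
  Total hydrogens = 13.
Molecular formula: C13H13Br2NO4

C13H13Br2NO4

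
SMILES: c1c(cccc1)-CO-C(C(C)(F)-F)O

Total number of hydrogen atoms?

12

Hydrogens are implicit in SMILES; fill each atom to its normal valence:
  5 × C (aromatic): 1 H each → 5
  2 × F: no H
  1 × C: 3 H
  1 × C: 2 H
  1 × C: 1 H
  1 × C: no H
  1 × C (aromatic): no H
  1 × O: 1 H
  1 × O: no H
  Total hydrogens = 12.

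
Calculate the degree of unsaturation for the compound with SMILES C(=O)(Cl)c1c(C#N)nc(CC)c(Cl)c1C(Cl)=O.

8

Molecular formula from the SMILES: C10H5Cl3N2O2.
DoU = (2C + 2 + N − H − X)/2 = (2·10 + 2 + 2 − 5 − 3)/2 = 16/2 = 8.
(Structurally: 1 ring(s) + 7 π bond(s) = 8.)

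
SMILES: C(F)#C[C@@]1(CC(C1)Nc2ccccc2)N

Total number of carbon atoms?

12

The symbol for carbon appears 12 times in the SMILES. Lowercase c denotes aromatic carbon and counts toward C.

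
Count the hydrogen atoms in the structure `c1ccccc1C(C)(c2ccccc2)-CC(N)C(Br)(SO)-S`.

Hydrogens are implicit in SMILES; fill each atom to its normal valence:
  10 × C (aromatic): 1 H each → 10
  2 × C: no H
  2 × C (aromatic): no H
  1 × Br: no H
  1 × C: 3 H
  1 × C: 2 H
  1 × C: 1 H
  1 × N: 2 H
  1 × O: 1 H
  1 × S: 1 H
  1 × S: no H
  Total hydrogens = 20.

20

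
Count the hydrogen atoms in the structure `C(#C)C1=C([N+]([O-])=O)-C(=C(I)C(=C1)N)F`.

4

Hydrogens are implicit in SMILES; fill each atom to its normal valence:
  5 × C (aromatic): no H
  1 × C (aromatic): 1 H
  1 × C: 1 H
  1 × C: no H
  1 × F: no H
  1 × I: no H
  1 × N: 2 H
  1 × N (charge +1): no H
  1 × O: no H
  1 × O (charge -1): no H
  Total hydrogens = 4.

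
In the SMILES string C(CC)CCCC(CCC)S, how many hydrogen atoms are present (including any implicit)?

Hydrogens are implicit in SMILES; fill each atom to its normal valence:
  7 × C: 2 H each → 14
  2 × C: 3 H each → 6
  1 × C: 1 H
  1 × S: 1 H
  Total hydrogens = 22.

22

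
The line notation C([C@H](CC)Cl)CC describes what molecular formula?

Heavy atoms from the SMILES: 6 C, 1 Cl.
Implicit hydrogens by atom environment:
  3 × C: 2 H each → 6
  2 × C: 3 H each → 6
  1 × C: 1 H
  1 × Cl: no H
  Total hydrogens = 13.
Molecular formula: C6H13Cl

C6H13Cl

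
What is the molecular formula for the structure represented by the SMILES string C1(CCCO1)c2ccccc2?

Heavy atoms from the SMILES: 10 C, 1 O.
Implicit hydrogens by atom environment:
  5 × C (aromatic): 1 H each → 5
  3 × C: 2 H each → 6
  1 × C: 1 H
  1 × C (aromatic): no H
  1 × O: no H
  Total hydrogens = 12.
Molecular formula: C10H12O

C10H12O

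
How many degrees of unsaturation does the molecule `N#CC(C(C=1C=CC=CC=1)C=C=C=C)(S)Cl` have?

9

Molecular formula from the SMILES: C13H10ClNS.
DoU = (2C + 2 + N − H − X)/2 = (2·13 + 2 + 1 − 10 − 1)/2 = 18/2 = 9.
(Structurally: 1 ring(s) + 8 π bond(s) = 9.)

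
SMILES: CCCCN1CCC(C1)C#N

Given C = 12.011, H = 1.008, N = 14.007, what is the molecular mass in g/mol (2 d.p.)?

Molecular formula: C9H16N2.
M = 9×12.011 + 16×1.008 + 2×14.007 = 152.24 g/mol.

152.24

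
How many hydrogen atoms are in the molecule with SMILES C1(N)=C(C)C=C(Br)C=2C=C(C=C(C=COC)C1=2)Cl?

13

Hydrogens are implicit in SMILES; fill each atom to its normal valence:
  7 × C (aromatic): no H
  3 × C (aromatic): 1 H each → 3
  2 × C: 3 H each → 6
  2 × C: 1 H each → 2
  1 × Br: no H
  1 × Cl: no H
  1 × N: 2 H
  1 × O: no H
  Total hydrogens = 13.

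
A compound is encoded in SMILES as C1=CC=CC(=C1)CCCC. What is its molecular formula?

Heavy atoms from the SMILES: 10 C.
Implicit hydrogens by atom environment:
  5 × C (aromatic): 1 H each → 5
  3 × C: 2 H each → 6
  1 × C: 3 H
  1 × C (aromatic): no H
  Total hydrogens = 14.
Molecular formula: C10H14

C10H14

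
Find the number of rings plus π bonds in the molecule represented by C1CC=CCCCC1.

Molecular formula from the SMILES: C8H14.
DoU = (2C + 2 + N − H − X)/2 = (2·8 + 2 + 0 − 14 − 0)/2 = 4/2 = 2.
(Structurally: 1 ring(s) + 1 π bond(s) = 2.)

2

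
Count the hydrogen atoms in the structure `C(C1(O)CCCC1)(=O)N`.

11

Hydrogens are implicit in SMILES; fill each atom to its normal valence:
  4 × C: 2 H each → 8
  2 × C: no H
  1 × N: 2 H
  1 × O: 1 H
  1 × O: no H
  Total hydrogens = 11.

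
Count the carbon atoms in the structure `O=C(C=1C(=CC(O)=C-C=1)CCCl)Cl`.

The symbol for carbon appears 9 times in the SMILES. (Cl is a single chlorine, not C + l.)

9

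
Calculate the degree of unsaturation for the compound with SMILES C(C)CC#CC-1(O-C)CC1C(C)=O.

4

Molecular formula from the SMILES: C11H16O2.
DoU = (2C + 2 + N − H − X)/2 = (2·11 + 2 + 0 − 16 − 0)/2 = 8/2 = 4.
(Structurally: 1 ring(s) + 3 π bond(s) = 4.)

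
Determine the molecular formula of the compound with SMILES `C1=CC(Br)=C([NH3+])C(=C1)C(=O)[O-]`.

Heavy atoms from the SMILES: 1 Br, 7 C, 1 N, 2 O.
Implicit hydrogens by atom environment:
  3 × C (aromatic): 1 H each → 3
  3 × C (aromatic): no H
  1 × Br: no H
  1 × C: no H
  1 × N (charge +1): 3 H
  1 × O: no H
  1 × O (charge -1): no H
  Total hydrogens = 6.
Molecular formula: C7H6BrNO2

C7H6BrNO2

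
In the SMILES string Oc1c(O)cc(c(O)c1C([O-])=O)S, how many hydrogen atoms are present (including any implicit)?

5

Hydrogens are implicit in SMILES; fill each atom to its normal valence:
  5 × C (aromatic): no H
  3 × O: 1 H each → 3
  1 × C (aromatic): 1 H
  1 × C: no H
  1 × O: no H
  1 × O (charge -1): no H
  1 × S: 1 H
  Total hydrogens = 5.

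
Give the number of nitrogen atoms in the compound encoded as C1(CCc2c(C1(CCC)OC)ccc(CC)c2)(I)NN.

2

The symbol for nitrogen appears 2 times in the SMILES.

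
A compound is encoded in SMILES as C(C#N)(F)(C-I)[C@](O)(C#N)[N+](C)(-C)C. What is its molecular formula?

Heavy atoms from the SMILES: 8 C, 1 F, 1 I, 3 N, 1 O.
Implicit hydrogens by atom environment:
  4 × C: no H
  3 × C: 3 H each → 9
  2 × N: no H
  1 × C: 2 H
  1 × F: no H
  1 × I: no H
  1 × N (charge +1): no H
  1 × O: 1 H
  Total hydrogens = 12.
Net charge +1.
Molecular formula: C8H12FIN3O+

C8H12FIN3O+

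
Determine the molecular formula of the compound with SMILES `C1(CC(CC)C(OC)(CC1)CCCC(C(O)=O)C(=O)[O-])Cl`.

Heavy atoms from the SMILES: 15 C, 1 Cl, 5 O.
Implicit hydrogens by atom environment:
  7 × C: 2 H each → 14
  3 × C: 1 H each → 3
  3 × C: no H
  3 × O: no H
  2 × C: 3 H each → 6
  1 × Cl: no H
  1 × O: 1 H
  1 × O (charge -1): no H
  Total hydrogens = 24.
Net charge -1.
Molecular formula: C15H24ClO5-

C15H24ClO5-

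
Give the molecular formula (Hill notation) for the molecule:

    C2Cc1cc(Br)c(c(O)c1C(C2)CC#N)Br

C12H11Br2NO

Heavy atoms from the SMILES: 2 Br, 12 C, 1 N, 1 O.
Implicit hydrogens by atom environment:
  5 × C (aromatic): no H
  4 × C: 2 H each → 8
  2 × Br: no H
  1 × C (aromatic): 1 H
  1 × C: 1 H
  1 × C: no H
  1 × N: no H
  1 × O: 1 H
  Total hydrogens = 11.
Molecular formula: C12H11Br2NO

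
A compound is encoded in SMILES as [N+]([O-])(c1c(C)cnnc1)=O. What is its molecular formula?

Heavy atoms from the SMILES: 5 C, 3 N, 2 O.
Implicit hydrogens by atom environment:
  2 × C (aromatic): 1 H each → 2
  2 × C (aromatic): no H
  2 × N (aromatic): no H
  1 × C: 3 H
  1 × N (charge +1): no H
  1 × O: no H
  1 × O (charge -1): no H
  Total hydrogens = 5.
Molecular formula: C5H5N3O2

C5H5N3O2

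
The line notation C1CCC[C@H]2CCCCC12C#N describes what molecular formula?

C11H17N

Heavy atoms from the SMILES: 11 C, 1 N.
Implicit hydrogens by atom environment:
  8 × C: 2 H each → 16
  2 × C: no H
  1 × C: 1 H
  1 × N: no H
  Total hydrogens = 17.
Molecular formula: C11H17N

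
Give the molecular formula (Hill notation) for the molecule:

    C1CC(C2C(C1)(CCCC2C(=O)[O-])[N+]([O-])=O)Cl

C11H15ClNO4-

Heavy atoms from the SMILES: 11 C, 1 Cl, 1 N, 4 O.
Implicit hydrogens by atom environment:
  6 × C: 2 H each → 12
  3 × C: 1 H each → 3
  2 × C: no H
  2 × O: no H
  2 × O (charge -1): no H
  1 × Cl: no H
  1 × N (charge +1): no H
  Total hydrogens = 15.
Net charge -1.
Molecular formula: C11H15ClNO4-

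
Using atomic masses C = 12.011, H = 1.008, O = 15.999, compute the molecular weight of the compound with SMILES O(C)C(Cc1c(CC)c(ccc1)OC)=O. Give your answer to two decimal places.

208.26

Molecular formula: C12H16O3.
M = 12×12.011 + 16×1.008 + 3×15.999 = 208.26 g/mol.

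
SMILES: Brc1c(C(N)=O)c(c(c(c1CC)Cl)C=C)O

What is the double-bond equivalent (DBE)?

6

Molecular formula from the SMILES: C11H11BrClNO2.
DoU = (2C + 2 + N − H − X)/2 = (2·11 + 2 + 1 − 11 − 2)/2 = 12/2 = 6.
(Structurally: 1 ring(s) + 5 π bond(s) = 6.)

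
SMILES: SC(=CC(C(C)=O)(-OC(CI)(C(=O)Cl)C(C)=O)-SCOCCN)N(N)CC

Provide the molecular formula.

Heavy atoms from the SMILES: 15 C, 1 Cl, 1 I, 3 N, 5 O, 2 S.
Implicit hydrogens by atom environment:
  6 × C: no H
  5 × C: 2 H each → 10
  5 × O: no H
  3 × C: 3 H each → 9
  2 × N: 2 H each → 4
  1 × C: 1 H
  1 × Cl: no H
  1 × I: no H
  1 × N: no H
  1 × S: 1 H
  1 × S: no H
  Total hydrogens = 25.
Molecular formula: C15H25ClIN3O5S2

C15H25ClIN3O5S2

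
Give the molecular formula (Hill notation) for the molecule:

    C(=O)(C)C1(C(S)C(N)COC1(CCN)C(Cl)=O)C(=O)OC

Heavy atoms from the SMILES: 12 C, 1 Cl, 2 N, 5 O, 1 S.
Implicit hydrogens by atom environment:
  5 × C: no H
  5 × O: no H
  3 × C: 2 H each → 6
  2 × C: 3 H each → 6
  2 × C: 1 H each → 2
  2 × N: 2 H each → 4
  1 × Cl: no H
  1 × S: 1 H
  Total hydrogens = 19.
Molecular formula: C12H19ClN2O5S

C12H19ClN2O5S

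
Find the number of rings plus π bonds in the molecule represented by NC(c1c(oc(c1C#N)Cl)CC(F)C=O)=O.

7

Molecular formula from the SMILES: C9H6ClFN2O3.
DoU = (2C + 2 + N − H − X)/2 = (2·9 + 2 + 2 − 6 − 2)/2 = 14/2 = 7.
(Structurally: 1 ring(s) + 6 π bond(s) = 7.)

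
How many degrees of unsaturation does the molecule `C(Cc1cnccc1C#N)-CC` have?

6

Molecular formula from the SMILES: C10H12N2.
DoU = (2C + 2 + N − H − X)/2 = (2·10 + 2 + 2 − 12 − 0)/2 = 12/2 = 6.
(Structurally: 1 ring(s) + 5 π bond(s) = 6.)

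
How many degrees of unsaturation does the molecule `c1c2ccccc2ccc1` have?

7

Molecular formula from the SMILES: C10H8.
DoU = (2C + 2 + N − H − X)/2 = (2·10 + 2 + 0 − 8 − 0)/2 = 14/2 = 7.
(Structurally: 2 ring(s) + 5 π bond(s) = 7.)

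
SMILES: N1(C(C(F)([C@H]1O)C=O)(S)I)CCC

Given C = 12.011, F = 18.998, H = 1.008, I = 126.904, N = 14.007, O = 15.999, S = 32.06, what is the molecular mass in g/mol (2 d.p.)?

319.13

Molecular formula: C7H11FINO2S.
M = 7×12.011 + 1×18.998 + 11×1.008 + 1×126.904 + 1×14.007 + 2×15.999 + 1×32.06 = 319.13 g/mol.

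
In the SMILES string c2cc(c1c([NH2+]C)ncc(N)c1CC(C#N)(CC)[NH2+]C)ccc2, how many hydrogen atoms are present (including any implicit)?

Hydrogens are implicit in SMILES; fill each atom to its normal valence:
  6 × C (aromatic): 1 H each → 6
  5 × C (aromatic): no H
  3 × C: 3 H each → 9
  2 × C: 2 H each → 4
  2 × C: no H
  2 × N (charge +1): 2 H each → 4
  1 × N: 2 H
  1 × N (aromatic): no H
  1 × N: no H
  Total hydrogens = 25.

25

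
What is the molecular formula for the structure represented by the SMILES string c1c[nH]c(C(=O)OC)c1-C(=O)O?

C7H7NO4

Heavy atoms from the SMILES: 7 C, 1 N, 4 O.
Implicit hydrogens by atom environment:
  3 × O: no H
  2 × C (aromatic): 1 H each → 2
  2 × C (aromatic): no H
  2 × C: no H
  1 × C: 3 H
  1 × N (aromatic): 1 H
  1 × O: 1 H
  Total hydrogens = 7.
Molecular formula: C7H7NO4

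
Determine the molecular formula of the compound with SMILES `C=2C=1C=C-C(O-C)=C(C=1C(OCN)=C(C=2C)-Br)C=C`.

Heavy atoms from the SMILES: 1 Br, 15 C, 1 N, 2 O.
Implicit hydrogens by atom environment:
  7 × C (aromatic): no H
  3 × C (aromatic): 1 H each → 3
  2 × C: 3 H each → 6
  2 × C: 2 H each → 4
  2 × O: no H
  1 × Br: no H
  1 × C: 1 H
  1 × N: 2 H
  Total hydrogens = 16.
Molecular formula: C15H16BrNO2

C15H16BrNO2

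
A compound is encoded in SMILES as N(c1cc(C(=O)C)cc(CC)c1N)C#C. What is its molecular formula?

C12H14N2O

Heavy atoms from the SMILES: 12 C, 2 N, 1 O.
Implicit hydrogens by atom environment:
  4 × C (aromatic): no H
  2 × C: 3 H each → 6
  2 × C (aromatic): 1 H each → 2
  2 × C: no H
  1 × C: 2 H
  1 × C: 1 H
  1 × N: 2 H
  1 × N: 1 H
  1 × O: no H
  Total hydrogens = 14.
Molecular formula: C12H14N2O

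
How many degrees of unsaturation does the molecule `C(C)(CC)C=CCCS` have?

1

Molecular formula from the SMILES: C8H16S.
DoU = (2C + 2 + N − H − X)/2 = (2·8 + 2 + 0 − 16 − 0)/2 = 2/2 = 1.
(Structurally: 0 ring(s) + 1 π bond(s) = 1.)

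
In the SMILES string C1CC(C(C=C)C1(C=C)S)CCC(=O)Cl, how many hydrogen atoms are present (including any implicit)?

17

Hydrogens are implicit in SMILES; fill each atom to its normal valence:
  6 × C: 2 H each → 12
  4 × C: 1 H each → 4
  2 × C: no H
  1 × Cl: no H
  1 × O: no H
  1 × S: 1 H
  Total hydrogens = 17.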